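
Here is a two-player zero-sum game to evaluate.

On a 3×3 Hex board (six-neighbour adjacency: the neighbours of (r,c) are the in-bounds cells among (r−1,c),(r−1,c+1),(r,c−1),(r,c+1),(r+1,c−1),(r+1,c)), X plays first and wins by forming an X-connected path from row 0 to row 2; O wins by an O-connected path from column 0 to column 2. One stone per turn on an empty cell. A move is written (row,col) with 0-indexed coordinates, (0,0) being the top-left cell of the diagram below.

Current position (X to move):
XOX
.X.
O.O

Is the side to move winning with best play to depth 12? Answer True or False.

X winning at [XOX/.X./O.O]: True

[XOX/.X./O.O] X move#1: (1,0):-1/XOX/XX./O.O, (1,2):-1/XOX/.XX/O.O, (2,1):+1/XOX/.X./OXO*
[XOX/.X./OXO] end (terminal -1, O#2); searched XOX/.X./O.O to 12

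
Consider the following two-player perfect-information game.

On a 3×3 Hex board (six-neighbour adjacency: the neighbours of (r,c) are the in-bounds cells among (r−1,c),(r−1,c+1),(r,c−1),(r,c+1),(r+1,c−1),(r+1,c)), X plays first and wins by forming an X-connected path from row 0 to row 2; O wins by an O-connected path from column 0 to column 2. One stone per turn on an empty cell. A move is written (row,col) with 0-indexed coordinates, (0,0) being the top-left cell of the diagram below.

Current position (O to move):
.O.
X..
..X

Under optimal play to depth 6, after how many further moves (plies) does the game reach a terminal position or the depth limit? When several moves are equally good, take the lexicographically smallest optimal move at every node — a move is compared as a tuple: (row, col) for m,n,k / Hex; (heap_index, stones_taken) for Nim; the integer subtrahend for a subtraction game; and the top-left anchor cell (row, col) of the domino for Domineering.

PV length from [.O./X../..X]: 5 plies

p1 O@[.O./X../..X]: (0,0)[OO./X../..X]-1 (0,2)[.OO/X../..X]-1 (1,1)[.O./XO./..X]+1* (1,2)[.O./X.O/..X]-1 (2,0)[.O./X../O.X]-1 (2,1)[.O./X../.OX]-1
p2 X@[.O./XO./..X]: (0,0)[XO./XO./..X]-1* (0,2)[.OX/XO./..X]-1 (1,2)[.O./XOX/..X]-1 (2,0)[.O./XO./X.X]-1 (2,1)[.O./XO./.XX]-1
p3 O@[XO./XO./..X]: (0,2)[XOO/XO./..X]-1 (1,2)[XO./XOO/..X]-1 (2,0)[XO./XO./O.X]+1* (2,1)[XO./XO./.OX]-1
p4 X@[XO./XO./O.X]: (0,2)[XOX/XO./O.X]-1* (1,2)[XO./XOX/O.X]-1 (2,1)[XO./XO./OXX]-1
p5 O@[XOX/XO./O.X]: (1,2)[XOX/XOO/O.X]+1* (2,1)[XOX/XO./OOX]-1
p6 X@[XOX/XOO/O.X] terminal -1; root [.O./X../..X] d6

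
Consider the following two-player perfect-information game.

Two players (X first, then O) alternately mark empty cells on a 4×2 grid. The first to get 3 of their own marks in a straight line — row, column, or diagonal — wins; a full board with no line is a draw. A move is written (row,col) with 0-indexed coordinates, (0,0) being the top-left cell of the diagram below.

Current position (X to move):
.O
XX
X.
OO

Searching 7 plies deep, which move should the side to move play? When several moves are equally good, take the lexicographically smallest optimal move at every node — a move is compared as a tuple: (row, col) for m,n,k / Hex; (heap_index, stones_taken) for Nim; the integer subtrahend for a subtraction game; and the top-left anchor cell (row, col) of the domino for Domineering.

[.O/XX/X./OO] X move#1: (0,0):+1/XO/XX/X./OO*, (2,1):+0/.O/XX/XX/OO
[XO/XX/X./OO] end (terminal -1, O#2); searched .O/XX/X./OO to 7

X's best at [.O/XX/X./OO]: (0,0)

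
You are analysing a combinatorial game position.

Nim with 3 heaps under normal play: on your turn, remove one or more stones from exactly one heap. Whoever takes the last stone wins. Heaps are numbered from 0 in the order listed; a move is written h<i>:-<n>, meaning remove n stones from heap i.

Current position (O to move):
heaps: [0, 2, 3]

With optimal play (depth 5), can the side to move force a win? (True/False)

O winning at [(0,2,3)]: True

[(0,2,3)] O move#1: h1:-1:-1/(0,1,3), h1:-2:-1/(0,0,3), h2:-1:+1/(0,2,2)*, h2:-2:-1/(0,2,1), h2:-3:-1/(0,2,0)
[(0,2,2)] X move#2: h1:-1:-1/(0,1,2)*, h1:-2:-1/(0,0,2), h2:-1:-1/(0,2,1), h2:-2:-1/(0,2,0)
[(0,1,2)] O move#3: h1:-1:-1/(0,0,2), h2:-1:+1/(0,1,1)*, h2:-2:-1/(0,1,0)
[(0,1,1)] X move#4: h1:-1:-1/(0,0,1)*, h2:-1:-1/(0,1,0)
[(0,0,1)] O move#5: h2:-1:+1/(0,0,0)*
[(0,0,0)] end (terminal -1, X#6); searched (0,2,3) to 5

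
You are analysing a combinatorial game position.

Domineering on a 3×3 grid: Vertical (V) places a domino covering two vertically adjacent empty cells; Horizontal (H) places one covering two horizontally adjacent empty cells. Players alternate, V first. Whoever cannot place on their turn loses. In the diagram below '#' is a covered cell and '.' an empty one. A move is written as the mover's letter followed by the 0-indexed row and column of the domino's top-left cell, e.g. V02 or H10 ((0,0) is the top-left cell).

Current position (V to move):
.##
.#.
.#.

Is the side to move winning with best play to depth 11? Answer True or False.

ply 1, V at .##/.#./.#. | V00=+1→###/##./.#.*; V10=+1→.##/##./##.; V12=+1→.##/.##/.##
ply 2: ###/##./.#. is terminal -1 (H); from .##/.#./.#. depth 11

V winning at [.##/.#./.#.]: True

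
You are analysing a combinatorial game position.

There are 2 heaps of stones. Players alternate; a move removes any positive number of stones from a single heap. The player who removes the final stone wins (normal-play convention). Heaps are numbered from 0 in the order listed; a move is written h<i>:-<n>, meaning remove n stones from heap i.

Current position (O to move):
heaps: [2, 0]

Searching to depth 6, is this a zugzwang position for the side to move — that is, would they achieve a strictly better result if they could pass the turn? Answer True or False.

zugzwang((2,0), O) = False

p1 O@[(2,0)]: h0:-1[(1,0)]-1 h0:-2[(0,0)]+1*
p2 X@[(0,0)] terminal -1; root [(2,0)] d6
if O skipped the turn, X would face:
~ p1 X@[(2,0)]: h0:-1[(1,0)]-1 h0:-2[(0,0)]+1*
~ p2 O@[(0,0)] terminal -1; root [(2,0)] d6
compare (O): move=+1 vs pass=-1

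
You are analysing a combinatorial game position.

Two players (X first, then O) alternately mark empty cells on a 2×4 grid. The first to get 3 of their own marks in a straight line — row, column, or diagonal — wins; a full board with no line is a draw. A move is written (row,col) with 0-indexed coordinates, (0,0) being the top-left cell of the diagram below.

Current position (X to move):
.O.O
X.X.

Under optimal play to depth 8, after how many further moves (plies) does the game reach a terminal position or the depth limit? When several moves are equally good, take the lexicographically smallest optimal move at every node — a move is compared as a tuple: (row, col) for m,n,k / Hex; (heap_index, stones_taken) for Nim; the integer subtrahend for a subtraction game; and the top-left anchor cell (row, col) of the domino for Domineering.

p1 X@[.O.O/X.X.]: (0,0)[XO.O/X.X.]-1 (0,2)[.OXO/X.X.]+0 (1,1)[.O.O/XXX.]+1* (1,3)[.O.O/X.XX]-1
p2 O@[.O.O/XXX.] terminal -1; root [.O.O/X.X.] d8

PV length from [.O.O/X.X.]: 1 ply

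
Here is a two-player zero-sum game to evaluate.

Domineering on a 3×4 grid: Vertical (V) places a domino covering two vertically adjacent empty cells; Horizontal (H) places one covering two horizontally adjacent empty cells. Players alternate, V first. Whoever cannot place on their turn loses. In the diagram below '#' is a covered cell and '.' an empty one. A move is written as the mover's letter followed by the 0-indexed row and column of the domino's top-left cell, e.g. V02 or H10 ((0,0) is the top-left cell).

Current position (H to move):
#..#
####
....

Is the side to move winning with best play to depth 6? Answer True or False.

p1 H@[#..#/####/....]: H01[####/####/....]+1* H20[#..#/####/##..]+1 H21[#..#/####/.##.]+1 H22[#..#/####/..##]+1
p2 V@[####/####/....] terminal -1; root [#..#/####/....] d6

H winning at [#..#/####/....]: True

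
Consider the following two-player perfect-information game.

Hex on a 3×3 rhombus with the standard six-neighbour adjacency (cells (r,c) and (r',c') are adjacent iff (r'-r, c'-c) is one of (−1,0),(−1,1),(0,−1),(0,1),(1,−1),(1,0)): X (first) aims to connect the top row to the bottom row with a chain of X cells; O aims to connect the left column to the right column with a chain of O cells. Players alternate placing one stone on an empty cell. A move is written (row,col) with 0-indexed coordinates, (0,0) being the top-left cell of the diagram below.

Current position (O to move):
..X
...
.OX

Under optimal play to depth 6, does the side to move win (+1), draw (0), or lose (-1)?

value(..X/.../.OX, O) = -1

p1 O@[..X/.../.OX]: (0,0)[O.X/.../.OX]-1* (0,1)[.OX/.../.OX]-1 (1,0)[..X/O../.OX]-1 (1,1)[..X/.O./.OX]-1 (1,2)[..X/..O/.OX]-1 (2,0)[..X/.../OOX]-1
p2 X@[O.X/.../.OX]: (0,1)[OXX/.../.OX]+1* (1,0)[O.X/X../.OX]+1 (1,1)[O.X/.X./.OX]+1 (1,2)[O.X/..X/.OX]+1 (2,0)[O.X/.../XOX]+1
p3 O@[OXX/.../.OX]: (1,0)[OXX/O../.OX]-1* (1,1)[OXX/.O./.OX]-1 (1,2)[OXX/..O/.OX]-1 (2,0)[OXX/.../OOX]-1
p4 X@[OXX/O../.OX]: (1,1)[OXX/OX./.OX]+1* (1,2)[OXX/O.X/.OX]+1 (2,0)[OXX/O../XOX]+1
p5 O@[OXX/OX./.OX]: (1,2)[OXX/OXO/.OX]-1* (2,0)[OXX/OX./OOX]-1
p6 X@[OXX/OXO/.OX]: (2,0)[OXX/OXO/XOX]+1*
p7 O@[OXX/OXO/XOX] terminal -1; root [..X/.../.OX] d6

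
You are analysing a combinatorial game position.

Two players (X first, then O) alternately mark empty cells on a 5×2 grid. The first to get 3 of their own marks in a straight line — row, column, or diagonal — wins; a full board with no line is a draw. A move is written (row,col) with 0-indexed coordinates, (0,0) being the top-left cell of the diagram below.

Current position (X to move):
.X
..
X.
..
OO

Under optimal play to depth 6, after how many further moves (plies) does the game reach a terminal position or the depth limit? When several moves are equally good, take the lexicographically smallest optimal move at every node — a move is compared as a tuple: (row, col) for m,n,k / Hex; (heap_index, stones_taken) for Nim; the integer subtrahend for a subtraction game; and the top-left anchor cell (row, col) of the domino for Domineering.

ply 1, X at .X/../X./../OO | (0,0)=+0→XX/../X./../OO; (1,0)=+1→.X/X./X./../OO*; (1,1)=+0→.X/.X/X./../OO; (2,1)=+1→.X/../XX/../OO; (3,0)=+0→.X/../X./X./OO; (3,1)=+0→.X/../X./.X/OO
ply 2, O at .X/X./X./../OO | (0,0)=-1→OX/X./X./../OO*; (1,1)=-1→.X/XO/X./../OO; (2,1)=-1→.X/X./XO/../OO; (3,0)=-1→.X/X./X./O./OO; (3,1)=-1→.X/X./X./.O/OO
ply 3, X at OX/X./X./../OO | (1,1)=+1→OX/XX/X./../OO*; (2,1)=+1→OX/X./XX/../OO; (3,0)=+1→OX/X./X./X./OO; (3,1)=+0→OX/X./X./.X/OO
ply 4, O at OX/XX/X./../OO | (2,1)=-1→OX/XX/XO/../OO*; (3,0)=-1→OX/XX/X./O./OO; (3,1)=-1→OX/XX/X./.O/OO
ply 5, X at OX/XX/XO/../OO | (3,0)=+1→OX/XX/XO/X./OO*; (3,1)=+0→OX/XX/XO/.X/OO
ply 6: OX/XX/XO/X./OO is terminal -1 (O); from .X/../X./../OO depth 6

PV length from [.X/../X./../OO]: 5 plies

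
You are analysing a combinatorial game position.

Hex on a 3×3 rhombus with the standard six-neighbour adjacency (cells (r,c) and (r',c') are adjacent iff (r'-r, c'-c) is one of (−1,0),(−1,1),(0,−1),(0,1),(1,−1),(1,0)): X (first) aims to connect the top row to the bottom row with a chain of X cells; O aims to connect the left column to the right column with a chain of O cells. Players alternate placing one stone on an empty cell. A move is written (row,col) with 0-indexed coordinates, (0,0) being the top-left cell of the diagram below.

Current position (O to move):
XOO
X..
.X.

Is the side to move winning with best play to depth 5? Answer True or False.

ply 1, O at XOO/X../.X. | (1,1)=-1→XOO/XO./.X.*; (1,2)=-1→XOO/X.O/.X.; (2,0)=-1→XOO/X../OX.; (2,2)=-1→XOO/X../.XO
ply 2, X at XOO/XO./.X. | (1,2)=-1→XOO/XOX/.X.; (2,0)=+1→XOO/XO./XX.*; (2,2)=-1→XOO/XO./.XX
ply 3: XOO/XO./XX. is terminal -1 (O); from XOO/X../.X. depth 5

O winning at [XOO/X../.X.]: False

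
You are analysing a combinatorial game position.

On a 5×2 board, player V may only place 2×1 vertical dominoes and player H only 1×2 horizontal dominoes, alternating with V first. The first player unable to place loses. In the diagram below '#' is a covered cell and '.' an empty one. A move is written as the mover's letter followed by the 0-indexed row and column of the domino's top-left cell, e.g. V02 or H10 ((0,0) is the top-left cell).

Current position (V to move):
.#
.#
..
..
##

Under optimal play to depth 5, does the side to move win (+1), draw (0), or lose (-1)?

[.#/.#/../../##] V move#1: V00:-1/##/##/../../##, V10:-1/.#/##/#./../##, V20:+1/.#/.#/#./#./##*, V21:+1/.#/.#/.#/.#/##
[.#/.#/#./#./##] end (terminal -1, H#2); searched .#/.#/../../## to 5

value(.#/.#/../../##, V) = +1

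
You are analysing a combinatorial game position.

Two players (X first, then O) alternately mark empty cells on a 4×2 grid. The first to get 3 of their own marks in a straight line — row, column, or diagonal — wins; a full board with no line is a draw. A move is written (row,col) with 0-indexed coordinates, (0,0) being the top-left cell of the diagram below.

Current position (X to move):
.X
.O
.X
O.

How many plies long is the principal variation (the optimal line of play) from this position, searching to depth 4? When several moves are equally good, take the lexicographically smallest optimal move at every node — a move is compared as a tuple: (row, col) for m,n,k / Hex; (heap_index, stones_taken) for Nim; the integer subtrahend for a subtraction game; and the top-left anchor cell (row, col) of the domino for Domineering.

p1 X@[.X/.O/.X/O.]: (0,0)[XX/.O/.X/O.]+0* (1,0)[.X/XO/.X/O.]+0 (2,0)[.X/.O/XX/O.]+0 (3,1)[.X/.O/.X/OX]+0
p2 O@[XX/.O/.X/O.]: (1,0)[XX/OO/.X/O.]+0* (2,0)[XX/.O/OX/O.]+0 (3,1)[XX/.O/.X/OO]+0
p3 X@[XX/OO/.X/O.]: (2,0)[XX/OO/XX/O.]+0* (3,1)[XX/OO/.X/OX]-1
p4 O@[XX/OO/XX/O.]: (3,1)[XX/OO/XX/OO]+0*
p5 X@[XX/OO/XX/OO] terminal +0; root [.X/.O/.X/O.] d4

PV length from [.X/.O/.X/O.]: 4 plies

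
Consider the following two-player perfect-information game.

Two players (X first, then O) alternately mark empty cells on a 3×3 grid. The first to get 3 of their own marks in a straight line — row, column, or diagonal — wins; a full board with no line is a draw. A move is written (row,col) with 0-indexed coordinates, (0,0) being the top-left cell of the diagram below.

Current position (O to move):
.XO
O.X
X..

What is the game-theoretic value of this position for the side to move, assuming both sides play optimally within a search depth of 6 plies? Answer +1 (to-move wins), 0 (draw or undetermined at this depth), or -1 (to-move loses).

value(.XO/O.X/X.., O) = 0

p1 O@[.XO/O.X/X..]: (0,0)[OXO/O.X/X..]-1 (1,1)[.XO/OOX/X..]+0* (2,1)[.XO/O.X/XO.]+0 (2,2)[.XO/O.X/X.O]+0
p2 X@[.XO/OOX/X..]: (0,0)[XXO/OOX/X..]+0* (2,1)[.XO/OOX/XX.]+0 (2,2)[.XO/OOX/X.X]+0
p3 O@[XXO/OOX/X..]: (2,1)[XXO/OOX/XO.]+0* (2,2)[XXO/OOX/X.O]+0
p4 X@[XXO/OOX/XO.]: (2,2)[XXO/OOX/XOX]+0*
p5 O@[XXO/OOX/XOX] terminal +0; root [.XO/O.X/X..] d6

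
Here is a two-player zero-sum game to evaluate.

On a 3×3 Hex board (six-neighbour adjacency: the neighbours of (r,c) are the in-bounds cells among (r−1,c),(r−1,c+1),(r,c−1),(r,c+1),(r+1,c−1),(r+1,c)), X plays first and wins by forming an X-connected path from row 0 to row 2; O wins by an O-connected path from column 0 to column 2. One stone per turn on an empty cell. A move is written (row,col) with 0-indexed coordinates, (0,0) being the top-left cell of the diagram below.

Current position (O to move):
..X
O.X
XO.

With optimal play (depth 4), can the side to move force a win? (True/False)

p1 O@[..X/O.X/XO.]: (0,0)[O.X/O.X/XO.]-1* (0,1)[.OX/O.X/XO.]-1 (1,1)[..X/OOX/XO.]-1 (2,2)[..X/O.X/XOO]-1
p2 X@[O.X/O.X/XO.]: (0,1)[OXX/O.X/XO.]+1* (1,1)[O.X/OXX/XO.]+1 (2,2)[O.X/O.X/XOX]+1
p3 O@[OXX/O.X/XO.]: (1,1)[OXX/OOX/XO.]-1* (2,2)[OXX/O.X/XOO]-1
p4 X@[OXX/OOX/XO.]: (2,2)[OXX/OOX/XOX]+1*
p5 O@[OXX/OOX/XOX] terminal -1; root [..X/O.X/XO.] d4

O winning at [..X/O.X/XO.]: False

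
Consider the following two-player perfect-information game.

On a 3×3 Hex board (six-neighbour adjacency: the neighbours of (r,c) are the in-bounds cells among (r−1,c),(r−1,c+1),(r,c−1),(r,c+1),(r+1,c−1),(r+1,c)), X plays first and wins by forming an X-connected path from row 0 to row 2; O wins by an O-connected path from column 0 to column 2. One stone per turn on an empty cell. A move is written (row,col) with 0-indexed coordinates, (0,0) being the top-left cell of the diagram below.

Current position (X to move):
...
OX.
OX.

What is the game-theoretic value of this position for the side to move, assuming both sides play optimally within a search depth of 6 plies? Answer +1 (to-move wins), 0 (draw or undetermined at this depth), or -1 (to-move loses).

value(.../OX./OX., X) = +1

p1 X@[.../OX./OX.]: (0,0)[X../OX./OX.]+1* (0,1)[.X./OX./OX.]+1 (0,2)[..X/OX./OX.]+1 (1,2)[.../OXX/OX.]+1 (2,2)[.../OX./OXX]+1
p2 O@[X../OX./OX.]: (0,1)[XO./OX./OX.]-1* (0,2)[X.O/OX./OX.]-1 (1,2)[X../OXO/OX.]-1 (2,2)[X../OX./OXO]-1
p3 X@[XO./OX./OX.]: (0,2)[XOX/OX./OX.]+1* (1,2)[XO./OXX/OX.]-1 (2,2)[XO./OX./OXX]-1
p4 O@[XOX/OX./OX.] terminal -1; root [.../OX./OX.] d6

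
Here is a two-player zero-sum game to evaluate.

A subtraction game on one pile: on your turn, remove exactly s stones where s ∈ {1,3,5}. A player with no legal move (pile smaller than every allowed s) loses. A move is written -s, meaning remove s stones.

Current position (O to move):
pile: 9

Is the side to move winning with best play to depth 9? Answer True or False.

O winning at [9]: True

ply 1, O at 9 | -1=+1→8*; -3=+1→6; -5=+1→4
ply 2, X at 8 | -1=-1→7*; -3=-1→5; -5=-1→3
ply 3, O at 7 | -1=+1→6*; -3=+1→4; -5=+1→2
ply 4, X at 6 | -1=-1→5*; -3=-1→3; -5=-1→1
ply 5, O at 5 | -1=+1→4*; -3=+1→2; -5=+1→0
ply 6, X at 4 | -1=-1→3*; -3=-1→1
ply 7, O at 3 | -1=+1→2*; -3=+1→0
ply 8, X at 2 | -1=-1→1*
ply 9, O at 1 | -1=+1→0*
ply 10: 0 is terminal -1 (X); from 9 depth 9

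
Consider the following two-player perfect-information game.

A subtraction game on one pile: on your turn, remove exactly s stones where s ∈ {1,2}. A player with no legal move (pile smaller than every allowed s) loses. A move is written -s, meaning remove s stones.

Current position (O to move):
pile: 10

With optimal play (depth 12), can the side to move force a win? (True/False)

O winning at [10]: True

ply 1, O at 10 | -1=+1→9*; -2=-1→8
ply 2, X at 9 | -1=-1→8*; -2=-1→7
ply 3, O at 8 | -1=-1→7; -2=+1→6*
ply 4, X at 6 | -1=-1→5*; -2=-1→4
ply 5, O at 5 | -1=-1→4; -2=+1→3*
ply 6, X at 3 | -1=-1→2*; -2=-1→1
ply 7, O at 2 | -1=-1→1; -2=+1→0*
ply 8: 0 is terminal -1 (X); from 10 depth 12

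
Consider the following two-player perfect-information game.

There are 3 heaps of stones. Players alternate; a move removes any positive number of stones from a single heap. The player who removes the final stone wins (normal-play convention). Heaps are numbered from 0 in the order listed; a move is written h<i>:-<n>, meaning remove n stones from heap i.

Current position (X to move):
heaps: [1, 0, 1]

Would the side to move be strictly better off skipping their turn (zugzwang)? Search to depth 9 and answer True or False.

zugzwang((1,0,1), X) = True

[(1,0,1)] X move#1: h0:-1:-1/(0,0,1)*, h2:-1:-1/(1,0,0)
[(0,0,1)] O move#2: h2:-1:+1/(0,0,0)*
[(0,0,0)] end (terminal -1, X#3); searched (1,0,1) to 9
pass branch (O moves first from the same position):
  | [(1,0,1)] O move#1: h0:-1:-1/(0,0,1)*, h2:-1:-1/(1,0,0)
  | [(0,0,1)] X move#2: h2:-1:+1/(0,0,0)*
  | [(0,0,0)] end (terminal -1, O#3); searched (1,0,1) to 9
X moving scores -1; X passing scores +1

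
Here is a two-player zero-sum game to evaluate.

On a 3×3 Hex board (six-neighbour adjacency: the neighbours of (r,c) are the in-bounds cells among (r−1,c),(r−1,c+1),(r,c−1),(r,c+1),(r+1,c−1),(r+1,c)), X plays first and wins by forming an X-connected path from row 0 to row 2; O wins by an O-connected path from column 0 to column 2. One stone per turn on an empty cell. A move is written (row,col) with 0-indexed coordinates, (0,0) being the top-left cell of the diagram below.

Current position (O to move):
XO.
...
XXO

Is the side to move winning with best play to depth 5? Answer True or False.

ply 1, O at XO./.../XXO | (0,2)=-1→XOO/.../XXO*; (1,0)=-1→XO./O../XXO; (1,1)=-1→XO./.O./XXO; (1,2)=-1→XO./..O/XXO
ply 2, X at XOO/.../XXO | (1,0)=+1→XOO/X../XXO*; (1,1)=-1→XOO/.X./XXO; (1,2)=-1→XOO/..X/XXO
ply 3: XOO/X../XXO is terminal -1 (O); from XO./.../XXO depth 5

O winning at [XO./.../XXO]: False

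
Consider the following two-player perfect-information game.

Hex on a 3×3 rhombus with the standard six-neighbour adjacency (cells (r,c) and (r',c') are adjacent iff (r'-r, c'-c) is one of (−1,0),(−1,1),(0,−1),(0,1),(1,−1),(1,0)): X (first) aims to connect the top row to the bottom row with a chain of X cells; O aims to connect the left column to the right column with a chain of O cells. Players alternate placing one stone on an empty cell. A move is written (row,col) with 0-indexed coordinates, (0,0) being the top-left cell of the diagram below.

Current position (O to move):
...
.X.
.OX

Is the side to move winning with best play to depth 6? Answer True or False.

O winning at [.../.X./.OX]: False

[.../.X./.OX] O move#1: (0,0):-1/O../.X./.OX*, (0,1):-1/.O./.X./.OX, (0,2):-1/..O/.X./.OX, (1,0):-1/.../OX./.OX, (1,2):-1/.../.XO/.OX, (2,0):-1/.../.X./OOX
[O../.X./.OX] X move#2: (0,1):+1/OX./.X./.OX*, (0,2):+1/O.X/.X./.OX, (1,0):+1/O../XX./.OX, (1,2):+1/O../.XX/.OX, (2,0):+1/O../.X./XOX
[OX./.X./.OX] O move#3: (0,2):-1/OXO/.X./.OX*, (1,0):-1/OX./OX./.OX, (1,2):-1/OX./.XO/.OX, (2,0):-1/OX./.X./OOX
[OXO/.X./.OX] X move#4: (1,0):+1/OXO/XX./.OX*, (1,2):+1/OXO/.XX/.OX, (2,0):+1/OXO/.X./XOX
[OXO/XX./.OX] O move#5: (1,2):-1/OXO/XXO/.OX*, (2,0):-1/OXO/XX./OOX
[OXO/XXO/.OX] X move#6: (2,0):+1/OXO/XXO/XOX*
[OXO/XXO/XOX] end (terminal -1, O#7); searched .../.X./.OX to 6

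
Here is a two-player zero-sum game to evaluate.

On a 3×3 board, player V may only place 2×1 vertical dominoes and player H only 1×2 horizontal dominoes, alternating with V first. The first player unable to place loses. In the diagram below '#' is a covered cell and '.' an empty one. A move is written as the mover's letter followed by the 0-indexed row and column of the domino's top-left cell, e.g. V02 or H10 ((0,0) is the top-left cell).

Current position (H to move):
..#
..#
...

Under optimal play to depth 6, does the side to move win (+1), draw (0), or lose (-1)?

ply 1, H at ..#/..#/... | H00=-1→###/..#/...; H10=+1→..#/###/...*; H20=-1→..#/..#/##.; H21=-1→..#/..#/.##
ply 2: ..#/###/... is terminal -1 (V); from ..#/..#/... depth 6

value(..#/..#/..., H) = +1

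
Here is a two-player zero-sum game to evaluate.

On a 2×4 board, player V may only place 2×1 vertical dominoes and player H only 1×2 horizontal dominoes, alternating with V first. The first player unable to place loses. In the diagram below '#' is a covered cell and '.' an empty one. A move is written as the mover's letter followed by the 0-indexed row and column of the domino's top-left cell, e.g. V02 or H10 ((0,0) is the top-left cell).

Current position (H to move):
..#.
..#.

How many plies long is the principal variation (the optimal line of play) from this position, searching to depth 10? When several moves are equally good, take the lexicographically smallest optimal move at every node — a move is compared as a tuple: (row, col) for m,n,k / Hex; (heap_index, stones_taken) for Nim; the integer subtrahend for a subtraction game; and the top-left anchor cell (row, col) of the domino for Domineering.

PV length from [..#./..#.]: 3 plies

p1 H@[..#./..#.]: H00[###./..#.]+1* H10[..#./###.]+1
p2 V@[###./..#.]: V03[####/..##]-1*
p3 H@[####/..##]: H10[####/####]+1*
p4 V@[####/####] terminal -1; root [..#./..#.] d10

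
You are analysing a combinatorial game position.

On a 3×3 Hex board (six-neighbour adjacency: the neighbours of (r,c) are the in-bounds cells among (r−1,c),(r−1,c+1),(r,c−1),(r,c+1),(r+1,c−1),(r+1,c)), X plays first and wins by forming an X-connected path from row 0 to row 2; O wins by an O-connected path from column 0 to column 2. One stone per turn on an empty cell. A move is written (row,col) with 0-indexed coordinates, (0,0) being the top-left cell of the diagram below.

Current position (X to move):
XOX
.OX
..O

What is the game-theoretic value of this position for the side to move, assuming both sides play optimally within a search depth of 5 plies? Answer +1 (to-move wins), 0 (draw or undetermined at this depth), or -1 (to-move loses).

value(XOX/.OX/..O, X) = +1

ply 1, X at XOX/.OX/..O | (1,0)=+1→XOX/XOX/..O*; (2,0)=+1→XOX/.OX/X.O; (2,1)=+1→XOX/.OX/.XO
ply 2, O at XOX/XOX/..O | (2,0)=-1→XOX/XOX/O.O*; (2,1)=-1→XOX/XOX/.OO
ply 3, X at XOX/XOX/O.O | (2,1)=+1→XOX/XOX/OXO*
ply 4: XOX/XOX/OXO is terminal -1 (O); from XOX/.OX/..O depth 5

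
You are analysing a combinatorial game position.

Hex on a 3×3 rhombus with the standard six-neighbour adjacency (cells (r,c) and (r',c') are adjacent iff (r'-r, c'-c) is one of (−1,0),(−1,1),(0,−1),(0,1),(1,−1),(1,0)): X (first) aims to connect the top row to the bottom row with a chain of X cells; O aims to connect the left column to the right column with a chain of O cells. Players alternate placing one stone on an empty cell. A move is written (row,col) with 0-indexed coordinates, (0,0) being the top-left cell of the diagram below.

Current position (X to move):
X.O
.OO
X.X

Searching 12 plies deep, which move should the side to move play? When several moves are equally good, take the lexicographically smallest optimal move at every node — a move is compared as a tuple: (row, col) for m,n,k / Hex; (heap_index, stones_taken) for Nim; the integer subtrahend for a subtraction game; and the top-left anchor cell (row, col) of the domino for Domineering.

X's best at [X.O/.OO/X.X]: (1,0)

ply 1, X at X.O/.OO/X.X | (0,1)=-1→XXO/.OO/X.X; (1,0)=+1→X.O/XOO/X.X*; (2,1)=-1→X.O/.OO/XXX
ply 2: X.O/XOO/X.X is terminal -1 (O); from X.O/.OO/X.X depth 12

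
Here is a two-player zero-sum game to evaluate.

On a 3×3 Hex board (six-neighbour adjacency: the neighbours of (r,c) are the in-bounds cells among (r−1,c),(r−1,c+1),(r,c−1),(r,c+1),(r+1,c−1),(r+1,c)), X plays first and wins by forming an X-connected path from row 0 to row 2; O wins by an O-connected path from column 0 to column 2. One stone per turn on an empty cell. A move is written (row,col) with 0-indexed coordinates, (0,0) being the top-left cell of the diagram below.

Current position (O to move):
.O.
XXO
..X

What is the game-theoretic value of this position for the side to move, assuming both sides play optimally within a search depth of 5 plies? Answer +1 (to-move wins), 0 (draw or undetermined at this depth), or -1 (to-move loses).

ply 1, O at .O./XXO/..X | (0,0)=-1→OO./XXO/..X*; (0,2)=-1→.OO/XXO/..X; (2,0)=-1→.O./XXO/O.X; (2,1)=-1→.O./XXO/.OX
ply 2, X at OO./XXO/..X | (0,2)=+1→OOX/XXO/..X*; (2,0)=-1→OO./XXO/X.X; (2,1)=-1→OO./XXO/.XX
ply 3, O at OOX/XXO/..X | (2,0)=-1→OOX/XXO/O.X*; (2,1)=-1→OOX/XXO/.OX
ply 4, X at OOX/XXO/O.X | (2,1)=+1→OOX/XXO/OXX*
ply 5: OOX/XXO/OXX is terminal -1 (O); from .O./XXO/..X depth 5

value(.O./XXO/..X, O) = -1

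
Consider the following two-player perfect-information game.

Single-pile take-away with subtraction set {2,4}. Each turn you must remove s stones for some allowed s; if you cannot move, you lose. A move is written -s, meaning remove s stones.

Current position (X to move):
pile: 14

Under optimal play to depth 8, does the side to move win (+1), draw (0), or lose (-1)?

value(14, X) = +1

p1 X@[14]: -2[12]+1* -4[10]-1
p2 O@[12]: -2[10]-1* -4[8]-1
p3 X@[10]: -2[8]-1 -4[6]+1*
p4 O@[6]: -2[4]-1* -4[2]-1
p5 X@[4]: -2[2]-1 -4[0]+1*
p6 O@[0] terminal -1; root [14] d8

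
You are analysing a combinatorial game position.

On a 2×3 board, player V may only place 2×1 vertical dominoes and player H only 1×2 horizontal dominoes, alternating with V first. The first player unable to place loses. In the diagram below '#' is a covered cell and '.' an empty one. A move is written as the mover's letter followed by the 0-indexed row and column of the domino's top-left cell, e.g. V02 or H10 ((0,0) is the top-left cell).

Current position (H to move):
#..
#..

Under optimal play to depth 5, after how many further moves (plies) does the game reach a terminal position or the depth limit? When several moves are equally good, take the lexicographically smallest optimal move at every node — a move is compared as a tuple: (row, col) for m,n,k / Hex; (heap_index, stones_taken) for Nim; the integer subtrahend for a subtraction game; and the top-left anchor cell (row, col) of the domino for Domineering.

PV length from [#../#..]: 1 ply

p1 H@[#../#..]: H01[###/#..]+1* H11[#../###]+1
p2 V@[###/#..] terminal -1; root [#../#..] d5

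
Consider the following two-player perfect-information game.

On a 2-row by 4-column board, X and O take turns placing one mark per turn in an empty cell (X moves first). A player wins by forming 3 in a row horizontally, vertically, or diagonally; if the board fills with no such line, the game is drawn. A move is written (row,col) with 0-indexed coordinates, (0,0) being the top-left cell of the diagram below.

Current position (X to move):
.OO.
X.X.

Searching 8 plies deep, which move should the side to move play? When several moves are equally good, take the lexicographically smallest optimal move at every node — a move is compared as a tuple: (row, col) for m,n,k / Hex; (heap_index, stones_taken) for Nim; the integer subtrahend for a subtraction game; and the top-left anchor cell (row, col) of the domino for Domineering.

X's best at [.OO./X.X.]: (1,1)

p1 X@[.OO./X.X.]: (0,0)[XOO./X.X.]-1 (0,3)[.OOX/X.X.]-1 (1,1)[.OO./XXX.]+1* (1,3)[.OO./X.XX]-1
p2 O@[.OO./XXX.] terminal -1; root [.OO./X.X.] d8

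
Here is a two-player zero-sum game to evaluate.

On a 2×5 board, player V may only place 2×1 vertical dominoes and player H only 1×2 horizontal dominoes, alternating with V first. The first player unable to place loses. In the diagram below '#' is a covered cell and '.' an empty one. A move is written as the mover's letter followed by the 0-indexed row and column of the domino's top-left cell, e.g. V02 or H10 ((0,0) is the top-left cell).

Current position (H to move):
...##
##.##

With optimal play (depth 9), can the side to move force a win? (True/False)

ply 1, H at ...##/##.## | H00=-1→##.##/##.##; H01=+1→.####/##.##*
ply 2: .####/##.## is terminal -1 (V); from ...##/##.## depth 9

H winning at [...##/##.##]: True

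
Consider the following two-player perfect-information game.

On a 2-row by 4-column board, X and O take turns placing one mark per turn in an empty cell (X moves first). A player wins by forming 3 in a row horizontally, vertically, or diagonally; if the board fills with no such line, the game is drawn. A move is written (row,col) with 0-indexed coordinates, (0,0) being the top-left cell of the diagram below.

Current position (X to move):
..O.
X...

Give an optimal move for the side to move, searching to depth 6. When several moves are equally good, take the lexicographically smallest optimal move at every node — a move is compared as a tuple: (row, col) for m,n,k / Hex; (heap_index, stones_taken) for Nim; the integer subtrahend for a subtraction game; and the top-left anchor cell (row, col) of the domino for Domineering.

X's best at [..O./X...]: (0,0)

[..O./X...] X move#1: (0,0):+0/X.O./X...*, (0,1):+0/.XO./X..., (0,3):+0/..OX/X..., (1,1):+0/..O./XX.., (1,2):+0/..O./X.X., (1,3):-1/..O./X..X
[X.O./X...] O move#2: (0,1):+0/XOO./X...*, (0,3):+0/X.OO/X..., (1,1):+0/X.O./XO.., (1,2):+0/X.O./X.O., (1,3):+0/X.O./X..O
[XOO./X...] X move#3: (0,3):+0/XOOX/X...*, (1,1):-1/XOO./XX.., (1,2):-1/XOO./X.X., (1,3):-1/XOO./X..X
[XOOX/X...] O move#4: (1,1):+0/XOOX/XO..*, (1,2):+0/XOOX/X.O., (1,3):+0/XOOX/X..O
[XOOX/XO..] X move#5: (1,2):+0/XOOX/XOX.*, (1,3):+0/XOOX/XO.X
[XOOX/XOX.] O move#6: (1,3):+0/XOOX/XOXO*
[XOOX/XOXO] end (terminal +0, X#7); searched ..O./X... to 6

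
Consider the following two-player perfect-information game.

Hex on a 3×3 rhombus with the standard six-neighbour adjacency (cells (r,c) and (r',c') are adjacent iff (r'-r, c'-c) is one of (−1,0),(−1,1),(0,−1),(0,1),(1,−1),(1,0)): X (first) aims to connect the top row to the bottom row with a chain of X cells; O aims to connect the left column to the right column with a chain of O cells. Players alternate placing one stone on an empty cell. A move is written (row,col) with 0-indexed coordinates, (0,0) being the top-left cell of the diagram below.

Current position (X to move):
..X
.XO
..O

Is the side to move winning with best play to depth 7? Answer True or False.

ply 1, X at ..X/.XO/..O | (0,0)=+1→X.X/.XO/..O*; (0,1)=+1→.XX/.XO/..O; (1,0)=+1→..X/XXO/..O; (2,0)=+1→..X/.XO/X.O; (2,1)=+1→..X/.XO/.XO
ply 2, O at X.X/.XO/..O | (0,1)=-1→XOX/.XO/..O*; (1,0)=-1→X.X/OXO/..O; (2,0)=-1→X.X/.XO/O.O; (2,1)=-1→X.X/.XO/.OO
ply 3, X at XOX/.XO/..O | (1,0)=+1→XOX/XXO/..O*; (2,0)=+1→XOX/.XO/X.O; (2,1)=+1→XOX/.XO/.XO
ply 4, O at XOX/XXO/..O | (2,0)=-1→XOX/XXO/O.O*; (2,1)=-1→XOX/XXO/.OO
ply 5, X at XOX/XXO/O.O | (2,1)=+1→XOX/XXO/OXO*
ply 6: XOX/XXO/OXO is terminal -1 (O); from ..X/.XO/..O depth 7

X winning at [..X/.XO/..O]: True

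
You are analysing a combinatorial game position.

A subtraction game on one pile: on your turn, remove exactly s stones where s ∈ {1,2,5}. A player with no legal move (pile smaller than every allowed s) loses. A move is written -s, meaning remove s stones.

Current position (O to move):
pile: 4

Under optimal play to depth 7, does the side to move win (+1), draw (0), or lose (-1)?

value(4, O) = +1

p1 O@[4]: -1[3]+1* -2[2]-1
p2 X@[3]: -1[2]-1* -2[1]-1
p3 O@[2]: -1[1]-1 -2[0]+1*
p4 X@[0] terminal -1; root [4] d7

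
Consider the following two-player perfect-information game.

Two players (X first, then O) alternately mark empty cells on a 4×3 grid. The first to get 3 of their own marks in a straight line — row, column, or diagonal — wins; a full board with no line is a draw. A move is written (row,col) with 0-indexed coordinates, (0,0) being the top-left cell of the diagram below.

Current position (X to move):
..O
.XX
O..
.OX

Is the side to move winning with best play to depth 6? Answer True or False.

[..O/.XX/O../.OX] X move#1: (0,0):+1/X.O/.XX/O../.OX*, (0,1):+1/.XO/.XX/O../.OX, (1,0):+1/..O/XXX/O../.OX, (2,1):+1/..O/.XX/OX./.OX, (2,2):+1/..O/.XX/O.X/.OX, (3,0):+1/..O/.XX/O../XOX
[X.O/.XX/O../.OX] O move#2: (0,1):-1/XOO/.XX/O../.OX*, (1,0):-1/X.O/OXX/O../.OX, (2,1):-1/X.O/.XX/OO./.OX, (2,2):-1/X.O/.XX/O.O/.OX, (3,0):-1/X.O/.XX/O../OOX
[XOO/.XX/O../.OX] X move#3: (1,0):+1/XOO/XXX/O../.OX*, (2,1):+1/XOO/.XX/OX./.OX, (2,2):+1/XOO/.XX/O.X/.OX, (3,0):+1/XOO/.XX/O../XOX
[XOO/XXX/O../.OX] end (terminal -1, O#4); searched ..O/.XX/O../.OX to 6

X winning at [..O/.XX/O../.OX]: True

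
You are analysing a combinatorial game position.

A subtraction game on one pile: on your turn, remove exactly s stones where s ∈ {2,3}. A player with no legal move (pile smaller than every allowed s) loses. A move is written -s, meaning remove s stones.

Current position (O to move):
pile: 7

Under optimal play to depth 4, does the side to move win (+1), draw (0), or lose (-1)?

value(7, O) = +1

p1 O@[7]: -2[5]+1* -3[4]-1
p2 X@[5]: -2[3]-1* -3[2]-1
p3 O@[3]: -2[1]+1* -3[0]+1
p4 X@[1] terminal -1; root [7] d4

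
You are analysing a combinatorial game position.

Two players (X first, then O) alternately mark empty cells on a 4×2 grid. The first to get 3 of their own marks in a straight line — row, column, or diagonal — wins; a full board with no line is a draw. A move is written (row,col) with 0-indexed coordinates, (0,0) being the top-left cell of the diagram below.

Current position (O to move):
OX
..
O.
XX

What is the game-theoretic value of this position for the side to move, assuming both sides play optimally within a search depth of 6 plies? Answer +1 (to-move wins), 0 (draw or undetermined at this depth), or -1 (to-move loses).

ply 1, O at OX/../O./XX | (1,0)=+1→OX/O./O./XX*; (1,1)=+0→OX/.O/O./XX; (2,1)=+0→OX/../OO/XX
ply 2: OX/O./O./XX is terminal -1 (X); from OX/../O./XX depth 6

value(OX/../O./XX, O) = +1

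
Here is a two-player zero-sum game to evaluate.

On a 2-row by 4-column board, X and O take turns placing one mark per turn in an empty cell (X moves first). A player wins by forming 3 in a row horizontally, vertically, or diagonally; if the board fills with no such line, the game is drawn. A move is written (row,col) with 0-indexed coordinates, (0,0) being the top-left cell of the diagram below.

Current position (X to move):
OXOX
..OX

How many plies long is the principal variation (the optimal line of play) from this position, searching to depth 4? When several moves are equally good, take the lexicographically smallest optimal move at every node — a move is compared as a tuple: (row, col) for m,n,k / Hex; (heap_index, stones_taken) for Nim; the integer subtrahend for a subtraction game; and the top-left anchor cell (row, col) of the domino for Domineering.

PV length from [OXOX/..OX]: 2 plies

p1 X@[OXOX/..OX]: (1,0)[OXOX/X.OX]+0* (1,1)[OXOX/.XOX]+0
p2 O@[OXOX/X.OX]: (1,1)[OXOX/XOOX]+0*
p3 X@[OXOX/XOOX] terminal +0; root [OXOX/..OX] d4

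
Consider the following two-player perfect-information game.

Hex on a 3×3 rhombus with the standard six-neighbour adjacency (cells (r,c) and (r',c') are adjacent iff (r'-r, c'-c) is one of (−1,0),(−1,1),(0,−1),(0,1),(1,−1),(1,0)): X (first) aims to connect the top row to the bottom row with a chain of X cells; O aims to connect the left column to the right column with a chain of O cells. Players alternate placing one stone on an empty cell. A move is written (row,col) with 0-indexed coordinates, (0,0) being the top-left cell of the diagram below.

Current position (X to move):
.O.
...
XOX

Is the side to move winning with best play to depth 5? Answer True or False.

p1 X@[.O./.../XOX]: (0,0)[XO./.../XOX]+1* (0,2)[.OX/.../XOX]+1 (1,0)[.O./X../XOX]+1 (1,1)[.O./.X./XOX]-1 (1,2)[.O./..X/XOX]-1
p2 O@[XO./.../XOX]: (0,2)[XOO/.../XOX]-1* (1,0)[XO./O../XOX]-1 (1,1)[XO./.O./XOX]-1 (1,2)[XO./..O/XOX]-1
p3 X@[XOO/.../XOX]: (1,0)[XOO/X../XOX]+1* (1,1)[XOO/.X./XOX]-1 (1,2)[XOO/..X/XOX]-1
p4 O@[XOO/X../XOX] terminal -1; root [.O./.../XOX] d5

X winning at [.O./.../XOX]: True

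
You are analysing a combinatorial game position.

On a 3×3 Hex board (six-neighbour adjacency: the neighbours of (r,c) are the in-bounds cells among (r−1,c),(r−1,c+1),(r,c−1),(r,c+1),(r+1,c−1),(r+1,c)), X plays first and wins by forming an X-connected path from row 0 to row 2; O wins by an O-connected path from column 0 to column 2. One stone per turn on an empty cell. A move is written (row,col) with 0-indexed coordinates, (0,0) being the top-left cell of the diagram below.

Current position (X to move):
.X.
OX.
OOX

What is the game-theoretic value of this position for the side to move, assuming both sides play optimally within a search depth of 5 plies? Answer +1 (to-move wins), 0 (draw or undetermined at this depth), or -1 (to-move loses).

value(.X./OX./OOX, X) = +1

ply 1, X at .X./OX./OOX | (0,0)=-1→XX./OX./OOX; (0,2)=-1→.XX/OX./OOX; (1,2)=+1→.X./OXX/OOX*
ply 2: .X./OXX/OOX is terminal -1 (O); from .X./OX./OOX depth 5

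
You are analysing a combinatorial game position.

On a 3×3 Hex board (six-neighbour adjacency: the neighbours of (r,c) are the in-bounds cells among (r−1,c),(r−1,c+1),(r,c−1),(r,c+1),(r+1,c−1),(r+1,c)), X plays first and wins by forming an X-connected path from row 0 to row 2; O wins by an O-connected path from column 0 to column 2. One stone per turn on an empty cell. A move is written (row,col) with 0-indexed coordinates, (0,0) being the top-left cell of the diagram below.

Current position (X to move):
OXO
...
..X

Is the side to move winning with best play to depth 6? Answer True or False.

ply 1, X at OXO/.../..X | (1,0)=+1→OXO/X../..X*; (1,1)=+1→OXO/.X./..X; (1,2)=-1→OXO/..X/..X; (2,0)=+1→OXO/.../X.X; (2,1)=-1→OXO/.../.XX
ply 2, O at OXO/X../..X | (1,1)=-1→OXO/XO./..X*; (1,2)=-1→OXO/X.O/..X; (2,0)=-1→OXO/X../O.X; (2,1)=-1→OXO/X../.OX
ply 3, X at OXO/XO./..X | (1,2)=-1→OXO/XOX/..X; (2,0)=+1→OXO/XO./X.X*; (2,1)=-1→OXO/XO./.XX
ply 4: OXO/XO./X.X is terminal -1 (O); from OXO/.../..X depth 6

X winning at [OXO/.../..X]: True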